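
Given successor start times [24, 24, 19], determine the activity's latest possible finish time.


LF = min of all successor start times
Successors start at: [24, 24, 19]
LF = min(24, 24, 19)
= 19


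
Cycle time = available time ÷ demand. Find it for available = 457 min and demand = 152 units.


Cycle time = available time / demand
= 457 / 152
= 3.01 min/unit


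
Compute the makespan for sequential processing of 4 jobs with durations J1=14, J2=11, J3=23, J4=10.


Sequential makespan: sum all processing times
= 14 + 11 + 23 + 10
= 58 time units


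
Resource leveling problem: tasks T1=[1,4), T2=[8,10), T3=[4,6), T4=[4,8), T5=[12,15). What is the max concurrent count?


Check each time point for overlaps:
  t=4: 2 tasks active (T3, T4)
Max concurrent = 2


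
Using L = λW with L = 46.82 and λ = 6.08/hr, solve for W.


Little's law: L = λW → W = L / λ
= 46.82 / 6.08
= 7.70 hours


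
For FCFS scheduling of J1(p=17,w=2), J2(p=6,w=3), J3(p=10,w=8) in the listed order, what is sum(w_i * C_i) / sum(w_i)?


Completion times:
  J1: C=17, w×C=2×17=34
  J2: C=23, w×C=3×23=69
  J3: C=33, w×C=8×33=264
Sum w×C = 367
Sum w = 13
Weighted avg = 367/13
= 28.23


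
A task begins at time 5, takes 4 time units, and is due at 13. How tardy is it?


Completion = start + processing = 5 + 4 = 9
Tardiness = max(0, C - d) = max(0, 9 - 13)
= max(0, -4)
= 0


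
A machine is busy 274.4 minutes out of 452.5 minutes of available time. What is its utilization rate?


Utilization = busy / total × 100
= 274.4 / 452.5 × 100
= 60.6%


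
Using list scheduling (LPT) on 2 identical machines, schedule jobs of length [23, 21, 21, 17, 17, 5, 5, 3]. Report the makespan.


Jobs (LPT sorted): [23, 21, 21, 17, 17, 5, 5, 3]
Machines: 2
  J=23 → Machine 1 (load: 0+23=23)
  J=21 → Machine 2 (load: 0+21=21)
  J=21 → Machine 2 (load: 21+21=42)
  J=17 → Machine 1 (load: 23+17=40)
  J=17 → Machine 1 (load: 40+17=57)
  J=5 → Machine 2 (load: 42+5=47)
  J=5 → Machine 2 (load: 47+5=52)
  J=3 → Machine 2 (load: 52+3=55)
Machine loads: [57, 55]
Makespan = max = 57 time units


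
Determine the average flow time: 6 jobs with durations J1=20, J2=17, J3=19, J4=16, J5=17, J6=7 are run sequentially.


Completion times:
  J1: completes at 20
  J2: completes at 37
  J3: completes at 56
  J4: completes at 72
  J5: completes at 89
  J6: completes at 96
Sum = 370
Average = 370/6
= 61.67


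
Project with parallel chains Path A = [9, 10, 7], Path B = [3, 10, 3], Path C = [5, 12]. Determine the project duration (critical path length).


Path A: 9 + 10 + 7 = 26
Path B: 3 + 10 + 3 = 16
Path C: 5 + 12 = 17
Critical path = longest = max(26, 16, 17)
= 26 (Path A)


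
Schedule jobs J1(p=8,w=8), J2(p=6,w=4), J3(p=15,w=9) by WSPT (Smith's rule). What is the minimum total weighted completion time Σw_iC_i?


WSPT order (by p/w): J1 → J2 → J3
  J1: C=8, w·C=8×8=64
  J2: C=14, w·C=4×14=56
  J3: C=29, w·C=9×29=261
Σ w·C = 381
= 381


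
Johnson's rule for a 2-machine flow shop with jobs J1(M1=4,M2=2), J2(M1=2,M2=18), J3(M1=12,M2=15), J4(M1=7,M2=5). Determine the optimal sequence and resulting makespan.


Johnson's rule:
Group 1 (M1≤M2, sort by M1): ['J2', 'J3']
Group 2 (M1>M2, sort desc M2): ['J4', 'J1']
Sequence: J2 → J3 → J4 → J1
Makespan calculation:
  J2: M1 done=2, M2 done=20
  J3: M1 done=14, M2 done=35
  J4: M1 done=21, M2 done=40
  J1: M1 done=25, M2 done=42
= Sequence: J2 → J3 → J4 → J1, Makespan: 42


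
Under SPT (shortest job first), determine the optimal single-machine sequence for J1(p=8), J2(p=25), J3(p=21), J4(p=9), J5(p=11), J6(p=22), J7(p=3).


SPT: sort by shortest processing time
  J7: p=3
  J1: p=8
  J4: p=9
  J5: p=11
  J3: p=21
  J6: p=22
  J2: p=25
Order: J7 → J1 → J4 → J5 → J3 → J6 → J2


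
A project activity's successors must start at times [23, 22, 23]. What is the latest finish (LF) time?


LF = min of all successor start times
Successors start at: [23, 22, 23]
LF = min(23, 22, 23)
= 22


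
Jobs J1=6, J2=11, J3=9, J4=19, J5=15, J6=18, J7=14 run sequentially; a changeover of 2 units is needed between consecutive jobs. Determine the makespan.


Makespan = Σ processing + (n-1) × setup
= (6 + 11 + 9 + 19 + 15 + 18 + 14) + (7-1)×2
= 92 + 12
= 104 time units


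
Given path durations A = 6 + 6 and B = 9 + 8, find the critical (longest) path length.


Path A: 6 + 6 = 12
Path B: 9 + 8 = 17
Critical path = longest = max(12, 17)
= 17 (Path B)


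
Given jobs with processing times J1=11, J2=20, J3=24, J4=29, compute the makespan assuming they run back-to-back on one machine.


Sequential makespan: sum all processing times
= 11 + 20 + 24 + 29
= 84 time units


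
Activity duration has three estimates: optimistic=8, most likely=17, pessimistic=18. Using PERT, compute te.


te = (o + 4m + p) / 6
= (8 + 4×17 + 18) / 6
= (8 + 68 + 18) / 6
= 94 / 6
= 15.67


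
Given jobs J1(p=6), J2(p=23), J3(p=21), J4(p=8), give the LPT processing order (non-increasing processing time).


LPT: sort by longest processing time first
  J2: p=23
  J3: p=21
  J4: p=8
  J1: p=6
Order: J2 → J3 → J4 → J1


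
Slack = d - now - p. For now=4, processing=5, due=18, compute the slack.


Slack = due - current_time - processing
= 18 - 4 - 5
= 9


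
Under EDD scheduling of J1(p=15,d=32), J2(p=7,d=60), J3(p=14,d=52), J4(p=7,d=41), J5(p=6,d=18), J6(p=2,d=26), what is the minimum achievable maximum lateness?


EDD order: J5 → J6 → J1 → J4 → J3 → J2
Completion and lateness:
  J5: C=6, d=18, L=6-18=-12
  J6: C=8, d=26, L=8-26=-18
  J1: C=23, d=32, L=23-32=-9
  J4: C=30, d=41, L=30-41=-11
  J3: C=44, d=52, L=44-52=-8
  J2: C=51, d=60, L=51-60=-9
Lmax = max(-12, -18, -9, -11, -8, -9)
= -8


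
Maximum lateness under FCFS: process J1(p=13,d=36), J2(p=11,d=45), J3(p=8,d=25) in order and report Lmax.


Lateness per job (L = C - d):
  J1: C=13, d=36, L=-23
  J2: C=24, d=45, L=-21
  J3: C=32, d=25, L=7
Lmax = max(-23, -21, 7)
= 7


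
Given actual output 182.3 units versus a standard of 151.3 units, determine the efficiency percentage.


Efficiency = (actual / standard) × 100
= (182.3 / 151.3) × 100
= 120.5%


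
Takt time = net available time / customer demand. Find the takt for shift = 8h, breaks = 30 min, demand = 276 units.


Available = 8×60 - 30 = 450 min
Takt time = 450 / 276
= 1.63 min/unit


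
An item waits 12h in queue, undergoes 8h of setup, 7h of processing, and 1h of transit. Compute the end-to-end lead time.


Lead time = queue + setup + processing + transit
= 12 + 8 + 7 + 1
= 28 hours


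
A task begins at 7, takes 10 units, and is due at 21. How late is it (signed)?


Completion = 7 + 10 = 17
Lateness = C - d = 17 - 21
= -4


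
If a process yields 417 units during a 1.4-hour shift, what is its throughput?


Throughput = units / time
= 417 / 1.4
= 297.9 units/hour


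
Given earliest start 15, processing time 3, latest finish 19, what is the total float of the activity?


EF = ES + duration = 15 + 3 = 18
LS = LF - duration = 19 - 3 = 16
Total Float = LF - EF = 19 - 18
(or LS - ES = 16 - 15)
= 1


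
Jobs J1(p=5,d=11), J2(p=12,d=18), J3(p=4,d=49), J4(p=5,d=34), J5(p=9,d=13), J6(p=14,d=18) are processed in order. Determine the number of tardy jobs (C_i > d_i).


Completion vs due date:
  J1: C=5, d=11 → on time
  J2: C=17, d=18 → on time
  J3: C=21, d=49 → on time
  J4: C=26, d=34 → on time
  J5: C=35, d=13 → TARDY
  J6: C=49, d=18 → TARDY
Tardy jobs: J5, J6
Count = 2


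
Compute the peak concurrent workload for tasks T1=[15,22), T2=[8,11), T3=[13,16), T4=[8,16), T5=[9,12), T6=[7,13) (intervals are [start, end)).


Check each time point for overlaps:
  t=9: 4 tasks active (T2, T4, T5, T6)
Max concurrent = 4


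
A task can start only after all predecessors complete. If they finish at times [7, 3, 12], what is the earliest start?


ES = max of all predecessor completion times
Predecessors: [7, 3, 12]
ES = max(7, 3, 12)
= 12


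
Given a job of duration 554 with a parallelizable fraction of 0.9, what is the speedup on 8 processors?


Amdahl's law: T_p = T × ((1-p) + p/N)
= 554 × ((1-0.9) + 0.9/8)
= 554 × (0.10 + 0.1125)
= 554 × 0.2125
= 117.72
Speedup = 554/117.72
= 4.71×


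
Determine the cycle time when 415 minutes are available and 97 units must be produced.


Cycle time = available time / demand
= 415 / 97
= 4.28 min/unit


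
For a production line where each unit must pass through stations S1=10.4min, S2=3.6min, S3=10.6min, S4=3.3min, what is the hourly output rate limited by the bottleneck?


Bottleneck = longest station time
Station times: [10.4, 3.6, 10.6, 3.3]
Max = 10.6 min
Rate = 60 / 10.6
= 5.66 units/hour (bottleneck: 10.6min)


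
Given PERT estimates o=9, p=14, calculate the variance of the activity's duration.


σ² = ((p - o) / 6)² = (p - o)² / 36
= (14 - 9)² / 36
= 5² / 36
= 25 / 36
= 0.6944


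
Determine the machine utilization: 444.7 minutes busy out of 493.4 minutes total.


Utilization = busy / total × 100
= 444.7 / 493.4 × 100
= 90.1%


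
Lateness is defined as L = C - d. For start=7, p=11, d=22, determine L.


Completion = 7 + 11 = 18
Lateness = C - d = 18 - 22
= -4


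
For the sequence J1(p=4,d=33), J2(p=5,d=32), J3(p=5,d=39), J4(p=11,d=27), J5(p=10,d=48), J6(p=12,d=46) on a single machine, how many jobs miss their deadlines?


Completion vs due date:
  J1: C=4, d=33 → on time
  J2: C=9, d=32 → on time
  J3: C=14, d=39 → on time
  J4: C=25, d=27 → on time
  J5: C=35, d=48 → on time
  J6: C=47, d=46 → TARDY
Tardy jobs: J6
Count = 1


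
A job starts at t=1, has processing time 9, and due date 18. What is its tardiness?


Completion = start + processing = 1 + 9 = 10
Tardiness = max(0, C - d) = max(0, 10 - 18)
= max(0, -8)
= 0


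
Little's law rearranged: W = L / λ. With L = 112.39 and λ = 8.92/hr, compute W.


Little's law: L = λW → W = L / λ
= 112.39 / 8.92
= 12.60 hours


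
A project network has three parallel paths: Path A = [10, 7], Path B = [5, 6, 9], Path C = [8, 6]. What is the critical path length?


Path A: 10 + 7 = 17
Path B: 5 + 6 + 9 = 20
Path C: 8 + 6 = 14
Critical path = longest = max(17, 20, 14)
= 20 (Path B)


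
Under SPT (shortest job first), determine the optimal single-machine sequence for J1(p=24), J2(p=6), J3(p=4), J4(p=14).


SPT: sort by shortest processing time
  J3: p=4
  J2: p=6
  J4: p=14
  J1: p=24
Order: J3 → J2 → J4 → J1


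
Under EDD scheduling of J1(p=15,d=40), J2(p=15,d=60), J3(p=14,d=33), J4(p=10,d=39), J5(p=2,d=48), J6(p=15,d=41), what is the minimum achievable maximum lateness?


EDD order: J3 → J4 → J1 → J6 → J5 → J2
Completion and lateness:
  J3: C=14, d=33, L=14-33=-19
  J4: C=24, d=39, L=24-39=-15
  J1: C=39, d=40, L=39-40=-1
  J6: C=54, d=41, L=54-41=13
  J5: C=56, d=48, L=56-48=8
  J2: C=71, d=60, L=71-60=11
Lmax = max(-19, -15, -1, 13, 8, 11)
= 13


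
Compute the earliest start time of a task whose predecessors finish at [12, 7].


ES = max of all predecessor completion times
Predecessors: [12, 7]
ES = max(12, 7)
= 12


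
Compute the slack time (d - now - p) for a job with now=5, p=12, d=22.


Slack = due - current_time - processing
= 22 - 5 - 12
= 5


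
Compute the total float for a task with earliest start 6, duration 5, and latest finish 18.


EF = ES + duration = 6 + 5 = 11
LS = LF - duration = 18 - 5 = 13
Total Float = LF - EF = 18 - 11
(or LS - ES = 13 - 6)
= 7


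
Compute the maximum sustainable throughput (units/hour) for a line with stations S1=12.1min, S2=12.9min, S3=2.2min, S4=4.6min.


Bottleneck = longest station time
Station times: [12.1, 12.9, 2.2, 4.6]
Max = 12.9 min
Rate = 60 / 12.9
= 4.65 units/hour (bottleneck: 12.9min)


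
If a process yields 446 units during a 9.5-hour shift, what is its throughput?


Throughput = units / time
= 446 / 9.5
= 46.9 units/hour


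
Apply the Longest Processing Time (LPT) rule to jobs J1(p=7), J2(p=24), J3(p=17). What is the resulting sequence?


LPT: sort by longest processing time first
  J2: p=24
  J3: p=17
  J1: p=7
Order: J2 → J3 → J1


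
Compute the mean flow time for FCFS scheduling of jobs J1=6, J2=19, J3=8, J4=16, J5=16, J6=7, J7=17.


Completion times:
  J1: completes at 6
  J2: completes at 25
  J3: completes at 33
  J4: completes at 49
  J5: completes at 65
  J6: completes at 72
  J7: completes at 89
Sum = 339
Average = 339/7
= 48.43


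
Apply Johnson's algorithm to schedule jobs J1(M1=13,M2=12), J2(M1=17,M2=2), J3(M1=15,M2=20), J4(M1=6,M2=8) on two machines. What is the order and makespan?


Johnson's rule:
Group 1 (M1≤M2, sort by M1): ['J4', 'J3']
Group 2 (M1>M2, sort desc M2): ['J1', 'J2']
Sequence: J4 → J3 → J1 → J2
Makespan calculation:
  J4: M1 done=6, M2 done=14
  J3: M1 done=21, M2 done=41
  J1: M1 done=34, M2 done=53
  J2: M1 done=51, M2 done=55
= Sequence: J4 → J3 → J1 → J2, Makespan: 55


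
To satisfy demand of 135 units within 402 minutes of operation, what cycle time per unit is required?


Cycle time = available time / demand
= 402 / 135
= 2.98 min/unit


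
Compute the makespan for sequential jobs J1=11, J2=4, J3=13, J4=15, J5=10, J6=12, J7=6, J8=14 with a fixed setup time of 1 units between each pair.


Makespan = Σ processing + (n-1) × setup
= (11 + 4 + 13 + 15 + 10 + 12 + 6 + 14) + (8-1)×1
= 85 + 7
= 92 time units


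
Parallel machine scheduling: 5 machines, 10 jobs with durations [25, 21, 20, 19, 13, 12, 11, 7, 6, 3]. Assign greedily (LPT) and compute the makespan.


Jobs (LPT sorted): [25, 21, 20, 19, 13, 12, 11, 7, 6, 3]
Machines: 5
  J=25 → Machine 1 (load: 0+25=25)
  J=21 → Machine 2 (load: 0+21=21)
  J=20 → Machine 3 (load: 0+20=20)
  J=19 → Machine 4 (load: 0+19=19)
  J=13 → Machine 5 (load: 0+13=13)
  J=12 → Machine 5 (load: 13+12=25)
  J=11 → Machine 4 (load: 19+11=30)
  J=7 → Machine 3 (load: 20+7=27)
  J=6 → Machine 2 (load: 21+6=27)
  J=3 → Machine 1 (load: 25+3=28)
Machine loads: [28, 27, 27, 30, 25]
Makespan = max = 30 time units


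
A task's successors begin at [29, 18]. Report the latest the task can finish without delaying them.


LF = min of all successor start times
Successors start at: [29, 18]
LF = min(29, 18)
= 18


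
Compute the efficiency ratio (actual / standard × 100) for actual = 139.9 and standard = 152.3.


Efficiency = (actual / standard) × 100
= (139.9 / 152.3) × 100
= 91.9%


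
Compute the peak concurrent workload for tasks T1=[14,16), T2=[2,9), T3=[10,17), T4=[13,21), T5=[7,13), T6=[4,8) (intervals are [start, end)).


Check each time point for overlaps:
  t=7: 3 tasks active (T2, T5, T6)
Max concurrent = 3


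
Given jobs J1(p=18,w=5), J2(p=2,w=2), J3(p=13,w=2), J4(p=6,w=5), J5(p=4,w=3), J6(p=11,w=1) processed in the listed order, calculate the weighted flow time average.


Completion times:
  J1: C=18, w×C=5×18=90
  J2: C=20, w×C=2×20=40
  J3: C=33, w×C=2×33=66
  J4: C=39, w×C=5×39=195
  J5: C=43, w×C=3×43=129
  J6: C=54, w×C=1×54=54
Sum w×C = 574
Sum w = 18
Weighted avg = 574/18
= 31.89


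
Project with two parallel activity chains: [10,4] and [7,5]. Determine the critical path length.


Path A: 10 + 4 = 14
Path B: 7 + 5 = 12
Critical path = longest = max(14, 12)
= 14 (Path A)


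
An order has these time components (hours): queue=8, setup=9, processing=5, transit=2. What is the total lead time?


Lead time = queue + setup + processing + transit
= 8 + 9 + 5 + 2
= 24 hours


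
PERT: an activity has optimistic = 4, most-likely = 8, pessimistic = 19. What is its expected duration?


te = (o + 4m + p) / 6
= (4 + 4×8 + 19) / 6
= (4 + 32 + 19) / 6
= 55 / 6
= 9.17


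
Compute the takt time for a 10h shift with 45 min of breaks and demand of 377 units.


Available = 10×60 - 45 = 555 min
Takt time = 555 / 377
= 1.47 min/unit


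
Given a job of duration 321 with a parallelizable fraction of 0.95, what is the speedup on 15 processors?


Amdahl's law: T_p = T × ((1-p) + p/N)
= 321 × ((1-0.95) + 0.95/15)
= 321 × (0.05 + 0.0633)
= 321 × 0.1133
= 36.38
Speedup = 321/36.38
= 8.82×


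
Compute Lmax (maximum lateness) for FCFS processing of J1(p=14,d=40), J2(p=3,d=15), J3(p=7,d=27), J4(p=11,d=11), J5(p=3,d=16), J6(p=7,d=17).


Lateness per job (L = C - d):
  J1: C=14, d=40, L=-26
  J2: C=17, d=15, L=2
  J3: C=24, d=27, L=-3
  J4: C=35, d=11, L=24
  J5: C=38, d=16, L=22
  J6: C=45, d=17, L=28
Lmax = max(-26, 2, -3, 24, 22, 28)
= 28


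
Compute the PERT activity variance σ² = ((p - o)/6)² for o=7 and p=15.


σ² = ((p - o) / 6)² = (p - o)² / 36
= (15 - 7)² / 36
= 8² / 36
= 64 / 36
= 1.7778


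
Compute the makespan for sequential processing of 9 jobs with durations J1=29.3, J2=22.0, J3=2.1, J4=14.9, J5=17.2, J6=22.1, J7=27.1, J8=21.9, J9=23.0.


Sequential makespan: sum all processing times
= 29.3 + 22.0 + 2.1 + 14.9 + 17.2 + 22.1 + 27.1 + 21.9 + 23.0
= 179.6 time units


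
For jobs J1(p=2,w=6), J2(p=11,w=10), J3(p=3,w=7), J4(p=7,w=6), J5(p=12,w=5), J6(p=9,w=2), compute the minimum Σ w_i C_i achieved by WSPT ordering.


WSPT order (by p/w): J1 → J3 → J2 → J4 → J5 → J6
  J1: C=2, w·C=6×2=12
  J3: C=5, w·C=7×5=35
  J2: C=16, w·C=10×16=160
  J4: C=23, w·C=6×23=138
  J5: C=35, w·C=5×35=175
  J6: C=44, w·C=2×44=88
Σ w·C = 608
= 608


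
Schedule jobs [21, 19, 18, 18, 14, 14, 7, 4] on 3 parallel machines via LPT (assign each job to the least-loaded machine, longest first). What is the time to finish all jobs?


Jobs (LPT sorted): [21, 19, 18, 18, 14, 14, 7, 4]
Machines: 3
  J=21 → Machine 1 (load: 0+21=21)
  J=19 → Machine 2 (load: 0+19=19)
  J=18 → Machine 3 (load: 0+18=18)
  J=18 → Machine 3 (load: 18+18=36)
  J=14 → Machine 2 (load: 19+14=33)
  J=14 → Machine 1 (load: 21+14=35)
  J=7 → Machine 2 (load: 33+7=40)
  J=4 → Machine 1 (load: 35+4=39)
Machine loads: [39, 40, 36]
Makespan = max = 40 time units


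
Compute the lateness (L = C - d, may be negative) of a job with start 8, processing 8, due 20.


Completion = 8 + 8 = 16
Lateness = C - d = 16 - 20
= -4


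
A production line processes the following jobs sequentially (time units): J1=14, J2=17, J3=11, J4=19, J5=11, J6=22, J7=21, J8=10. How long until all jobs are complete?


Sequential makespan: sum all processing times
= 14 + 17 + 11 + 19 + 11 + 22 + 21 + 10
= 125 time units


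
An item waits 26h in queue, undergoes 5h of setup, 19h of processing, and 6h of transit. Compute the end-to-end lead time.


Lead time = queue + setup + processing + transit
= 26 + 5 + 19 + 6
= 56 hours


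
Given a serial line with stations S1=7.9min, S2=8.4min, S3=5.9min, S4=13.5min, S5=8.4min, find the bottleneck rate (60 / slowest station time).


Bottleneck = longest station time
Station times: [7.9, 8.4, 5.9, 13.5, 8.4]
Max = 13.5 min
Rate = 60 / 13.5
= 4.44 units/hour (bottleneck: 13.5min)


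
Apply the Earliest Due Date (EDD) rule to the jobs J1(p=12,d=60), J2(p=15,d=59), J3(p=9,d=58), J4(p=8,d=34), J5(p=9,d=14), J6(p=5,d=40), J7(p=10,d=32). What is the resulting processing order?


EDD: sort by earliest due date
  J5: d=14, p=9
  J7: d=32, p=10
  J4: d=34, p=8
  J6: d=40, p=5
  J3: d=58, p=9
  J2: d=59, p=15
  J1: d=60, p=12
Order: J5 → J7 → J4 → J6 → J3 → J2 → J1


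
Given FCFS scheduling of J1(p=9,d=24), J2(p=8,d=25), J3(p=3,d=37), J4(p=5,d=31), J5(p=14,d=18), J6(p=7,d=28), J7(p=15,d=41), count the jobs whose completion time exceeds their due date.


Completion vs due date:
  J1: C=9, d=24 → on time
  J2: C=17, d=25 → on time
  J3: C=20, d=37 → on time
  J4: C=25, d=31 → on time
  J5: C=39, d=18 → TARDY
  J6: C=46, d=28 → TARDY
  J7: C=61, d=41 → TARDY
Tardy jobs: J5, J6, J7
Count = 3


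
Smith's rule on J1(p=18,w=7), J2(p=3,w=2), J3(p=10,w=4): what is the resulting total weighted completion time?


WSPT order (by p/w): J2 → J3 → J1
  J2: C=3, w·C=2×3=6
  J3: C=13, w·C=4×13=52
  J1: C=31, w·C=7×31=217
Σ w·C = 275
= 275


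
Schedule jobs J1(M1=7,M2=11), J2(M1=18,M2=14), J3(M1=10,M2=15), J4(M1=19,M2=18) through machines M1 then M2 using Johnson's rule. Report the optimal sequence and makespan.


Johnson's rule:
Group 1 (M1≤M2, sort by M1): ['J1', 'J3']
Group 2 (M1>M2, sort desc M2): ['J4', 'J2']
Sequence: J1 → J3 → J4 → J2
Makespan calculation:
  J1: M1 done=7, M2 done=18
  J3: M1 done=17, M2 done=33
  J4: M1 done=36, M2 done=54
  J2: M1 done=54, M2 done=68
= Sequence: J1 → J3 → J4 → J2, Makespan: 68


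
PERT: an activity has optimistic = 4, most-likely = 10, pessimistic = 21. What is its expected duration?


te = (o + 4m + p) / 6
= (4 + 4×10 + 21) / 6
= (4 + 40 + 21) / 6
= 65 / 6
= 10.83


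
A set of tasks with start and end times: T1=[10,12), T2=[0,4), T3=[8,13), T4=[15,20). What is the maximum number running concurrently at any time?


Check each time point for overlaps:
  t=10: 2 tasks active (T1, T3)
Max concurrent = 2


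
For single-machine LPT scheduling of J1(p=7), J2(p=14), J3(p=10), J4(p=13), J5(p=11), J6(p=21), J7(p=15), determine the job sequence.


LPT: sort by longest processing time first
  J6: p=21
  J7: p=15
  J2: p=14
  J4: p=13
  J5: p=11
  J3: p=10
  J1: p=7
Order: J6 → J7 → J2 → J4 → J5 → J3 → J1


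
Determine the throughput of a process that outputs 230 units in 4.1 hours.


Throughput = units / time
= 230 / 4.1
= 56.1 units/hour


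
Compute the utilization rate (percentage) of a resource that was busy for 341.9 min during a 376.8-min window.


Utilization = busy / total × 100
= 341.9 / 376.8 × 100
= 90.7%


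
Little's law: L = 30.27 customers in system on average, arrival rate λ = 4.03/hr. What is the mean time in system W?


Little's law: L = λW → W = L / λ
= 30.27 / 4.03
= 7.51 hours


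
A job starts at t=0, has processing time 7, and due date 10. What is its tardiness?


Completion = start + processing = 0 + 7 = 7
Tardiness = max(0, C - d) = max(0, 7 - 10)
= max(0, -3)
= 0


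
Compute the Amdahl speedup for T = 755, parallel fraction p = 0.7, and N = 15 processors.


Amdahl's law: T_p = T × ((1-p) + p/N)
= 755 × ((1-0.7) + 0.7/15)
= 755 × (0.30 + 0.0467)
= 755 × 0.3467
= 261.73
Speedup = 755/261.73
= 2.88×


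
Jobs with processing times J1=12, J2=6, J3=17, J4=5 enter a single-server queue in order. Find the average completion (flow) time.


Completion times:
  J1: completes at 12
  J2: completes at 18
  J3: completes at 35
  J4: completes at 40
Sum = 105
Average = 105/4
= 26.25


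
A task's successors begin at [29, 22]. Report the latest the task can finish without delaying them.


LF = min of all successor start times
Successors start at: [29, 22]
LF = min(29, 22)
= 22


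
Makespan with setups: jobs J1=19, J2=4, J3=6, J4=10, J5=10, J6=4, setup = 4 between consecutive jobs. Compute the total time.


Makespan = Σ processing + (n-1) × setup
= (19 + 4 + 6 + 10 + 10 + 4) + (6-1)×4
= 53 + 20
= 73 time units


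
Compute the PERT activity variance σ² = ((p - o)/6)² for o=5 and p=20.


σ² = ((p - o) / 6)² = (p - o)² / 36
= (20 - 5)² / 36
= 15² / 36
= 225 / 36
= 6.2500


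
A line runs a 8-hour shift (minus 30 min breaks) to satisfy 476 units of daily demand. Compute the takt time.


Available = 8×60 - 30 = 450 min
Takt time = 450 / 476
= 0.95 min/unit


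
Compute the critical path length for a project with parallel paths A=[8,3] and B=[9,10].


Path A: 8 + 3 = 11
Path B: 9 + 10 = 19
Critical path = longest = max(11, 19)
= 19 (Path B)


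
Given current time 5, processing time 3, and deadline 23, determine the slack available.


Slack = due - current_time - processing
= 23 - 5 - 3
= 15


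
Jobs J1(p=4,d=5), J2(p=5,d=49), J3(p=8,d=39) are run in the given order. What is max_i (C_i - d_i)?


Lateness per job (L = C - d):
  J1: C=4, d=5, L=-1
  J2: C=9, d=49, L=-40
  J3: C=17, d=39, L=-22
Lmax = max(-1, -40, -22)
= -1


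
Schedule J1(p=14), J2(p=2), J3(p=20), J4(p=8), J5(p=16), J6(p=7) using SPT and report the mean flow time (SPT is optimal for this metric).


SPT order: J2 → J6 → J4 → J1 → J5 → J3
Completion times:
  J2: C=2
  J6: C=9
  J4: C=17
  J1: C=31
  J5: C=47
  J3: C=67
Sum = 173, n = 6
Mean flow = 173/6
= 28.83


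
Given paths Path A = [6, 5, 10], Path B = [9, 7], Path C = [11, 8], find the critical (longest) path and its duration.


Path A: 6 + 5 + 10 = 21
Path B: 9 + 7 = 16
Path C: 11 + 8 = 19
Critical path = longest = max(21, 16, 19)
= 21 (Path A)


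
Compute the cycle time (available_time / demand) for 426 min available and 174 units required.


Cycle time = available time / demand
= 426 / 174
= 2.45 min/unit


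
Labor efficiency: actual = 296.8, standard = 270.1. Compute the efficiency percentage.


Efficiency = (actual / standard) × 100
= (296.8 / 270.1) × 100
= 109.9%


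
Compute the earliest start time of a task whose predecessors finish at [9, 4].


ES = max of all predecessor completion times
Predecessors: [9, 4]
ES = max(9, 4)
= 9


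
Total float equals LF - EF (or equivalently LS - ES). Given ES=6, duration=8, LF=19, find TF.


EF = ES + duration = 6 + 8 = 14
LS = LF - duration = 19 - 8 = 11
Total Float = LF - EF = 19 - 14
(or LS - ES = 11 - 6)
= 5


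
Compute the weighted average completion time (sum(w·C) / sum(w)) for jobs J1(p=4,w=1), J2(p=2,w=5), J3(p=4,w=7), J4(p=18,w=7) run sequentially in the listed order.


Completion times:
  J1: C=4, w×C=1×4=4
  J2: C=6, w×C=5×6=30
  J3: C=10, w×C=7×10=70
  J4: C=28, w×C=7×28=196
Sum w×C = 300
Sum w = 20
Weighted avg = 300/20
= 15.00


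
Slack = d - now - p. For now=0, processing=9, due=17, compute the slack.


Slack = due - current_time - processing
= 17 - 0 - 9
= 8


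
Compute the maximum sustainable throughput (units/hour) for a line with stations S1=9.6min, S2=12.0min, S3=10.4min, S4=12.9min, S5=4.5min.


Bottleneck = longest station time
Station times: [9.6, 12.0, 10.4, 12.9, 4.5]
Max = 12.9 min
Rate = 60 / 12.9
= 4.65 units/hour (bottleneck: 12.9min)


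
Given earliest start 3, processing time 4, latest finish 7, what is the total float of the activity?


EF = ES + duration = 3 + 4 = 7
LS = LF - duration = 7 - 4 = 3
Total Float = LF - EF = 7 - 7
(or LS - ES = 3 - 3)
= 0


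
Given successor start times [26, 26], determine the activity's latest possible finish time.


LF = min of all successor start times
Successors start at: [26, 26]
LF = min(26, 26)
= 26


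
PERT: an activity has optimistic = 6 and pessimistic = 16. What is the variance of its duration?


σ² = ((p - o) / 6)² = (p - o)² / 36
= (16 - 6)² / 36
= 10² / 36
= 100 / 36
= 2.7778


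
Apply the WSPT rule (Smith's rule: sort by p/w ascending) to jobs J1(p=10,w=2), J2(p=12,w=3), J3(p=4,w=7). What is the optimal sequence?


WSPT (Smith's rule): sort by p/w ascending
  J3: p/w = 4/7 = 0.571
  J2: p/w = 12/3 = 4.000
  J1: p/w = 10/2 = 5.000
Order: J3 → J2 → J1


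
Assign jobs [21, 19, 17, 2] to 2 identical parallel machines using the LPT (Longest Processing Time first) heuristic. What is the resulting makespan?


Jobs (LPT sorted): [21, 19, 17, 2]
Machines: 2
  J=21 → Machine 1 (load: 0+21=21)
  J=19 → Machine 2 (load: 0+19=19)
  J=17 → Machine 2 (load: 19+17=36)
  J=2 → Machine 1 (load: 21+2=23)
Machine loads: [23, 36]
Makespan = max = 36 time units


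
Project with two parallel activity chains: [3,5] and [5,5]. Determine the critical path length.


Path A: 3 + 5 = 8
Path B: 5 + 5 = 10
Critical path = longest = max(8, 10)
= 10 (Path B)


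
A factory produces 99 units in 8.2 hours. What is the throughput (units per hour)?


Throughput = units / time
= 99 / 8.2
= 12.1 units/hour


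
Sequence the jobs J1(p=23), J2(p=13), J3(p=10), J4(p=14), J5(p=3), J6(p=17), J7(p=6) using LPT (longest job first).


LPT: sort by longest processing time first
  J1: p=23
  J6: p=17
  J4: p=14
  J2: p=13
  J3: p=10
  J7: p=6
  J5: p=3
Order: J1 → J6 → J4 → J2 → J3 → J7 → J5


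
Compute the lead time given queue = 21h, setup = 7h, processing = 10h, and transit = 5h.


Lead time = queue + setup + processing + transit
= 21 + 7 + 10 + 5
= 43 hours


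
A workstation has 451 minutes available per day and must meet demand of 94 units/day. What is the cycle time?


Cycle time = available time / demand
= 451 / 94
= 4.80 min/unit


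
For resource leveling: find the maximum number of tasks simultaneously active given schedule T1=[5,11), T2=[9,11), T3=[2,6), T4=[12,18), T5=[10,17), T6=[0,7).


Check each time point for overlaps:
  t=5: 3 tasks active (T1, T3, T6)
Max concurrent = 3


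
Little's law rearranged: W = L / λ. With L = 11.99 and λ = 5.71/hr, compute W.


Little's law: L = λW → W = L / λ
= 11.99 / 5.71
= 2.10 hours


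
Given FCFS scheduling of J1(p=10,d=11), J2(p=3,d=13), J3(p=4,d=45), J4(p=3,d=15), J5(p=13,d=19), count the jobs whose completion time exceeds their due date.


Completion vs due date:
  J1: C=10, d=11 → on time
  J2: C=13, d=13 → on time
  J3: C=17, d=45 → on time
  J4: C=20, d=15 → TARDY
  J5: C=33, d=19 → TARDY
Tardy jobs: J4, J5
Count = 2


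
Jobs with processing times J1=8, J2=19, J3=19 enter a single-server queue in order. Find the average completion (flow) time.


Completion times:
  J1: completes at 8
  J2: completes at 27
  J3: completes at 46
Sum = 81
Average = 81/3
= 27.00


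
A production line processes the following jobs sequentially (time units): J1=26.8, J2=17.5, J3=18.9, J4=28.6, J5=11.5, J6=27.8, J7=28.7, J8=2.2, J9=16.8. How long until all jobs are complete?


Sequential makespan: sum all processing times
= 26.8 + 17.5 + 18.9 + 28.6 + 11.5 + 27.8 + 28.7 + 2.2 + 16.8
= 178.8 time units


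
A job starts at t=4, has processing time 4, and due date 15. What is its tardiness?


Completion = start + processing = 4 + 4 = 8
Tardiness = max(0, C - d) = max(0, 8 - 15)
= max(0, -7)
= 0


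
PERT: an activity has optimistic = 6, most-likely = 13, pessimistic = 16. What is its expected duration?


te = (o + 4m + p) / 6
= (6 + 4×13 + 16) / 6
= (6 + 52 + 16) / 6
= 74 / 6
= 12.33


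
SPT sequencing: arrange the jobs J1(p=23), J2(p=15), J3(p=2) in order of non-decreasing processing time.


SPT: sort by shortest processing time
  J3: p=2
  J2: p=15
  J1: p=23
Order: J3 → J2 → J1


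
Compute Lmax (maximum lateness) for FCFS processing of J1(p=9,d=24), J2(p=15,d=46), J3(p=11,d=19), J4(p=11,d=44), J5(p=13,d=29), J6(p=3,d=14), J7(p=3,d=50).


Lateness per job (L = C - d):
  J1: C=9, d=24, L=-15
  J2: C=24, d=46, L=-22
  J3: C=35, d=19, L=16
  J4: C=46, d=44, L=2
  J5: C=59, d=29, L=30
  J6: C=62, d=14, L=48
  J7: C=65, d=50, L=15
Lmax = max(-15, -22, 16, 2, 30, 48, 15)
= 48


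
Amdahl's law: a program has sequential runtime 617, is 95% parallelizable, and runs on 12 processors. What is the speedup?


Amdahl's law: T_p = T × ((1-p) + p/N)
= 617 × ((1-0.95) + 0.95/12)
= 617 × (0.05 + 0.0792)
= 617 × 0.1292
= 79.70
Speedup = 617/79.70
= 7.74×


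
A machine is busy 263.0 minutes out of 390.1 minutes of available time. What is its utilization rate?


Utilization = busy / total × 100
= 263.0 / 390.1 × 100
= 67.4%


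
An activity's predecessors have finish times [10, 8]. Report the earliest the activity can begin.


ES = max of all predecessor completion times
Predecessors: [10, 8]
ES = max(10, 8)
= 10


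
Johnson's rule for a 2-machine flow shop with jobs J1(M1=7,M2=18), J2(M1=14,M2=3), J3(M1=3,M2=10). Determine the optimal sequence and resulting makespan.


Johnson's rule:
Group 1 (M1≤M2, sort by M1): ['J3', 'J1']
Group 2 (M1>M2, sort desc M2): ['J2']
Sequence: J3 → J1 → J2
Makespan calculation:
  J3: M1 done=3, M2 done=13
  J1: M1 done=10, M2 done=31
  J2: M1 done=24, M2 done=34
= Sequence: J3 → J1 → J2, Makespan: 34


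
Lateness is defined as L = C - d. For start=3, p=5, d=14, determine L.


Completion = 3 + 5 = 8
Lateness = C - d = 8 - 14
= -6


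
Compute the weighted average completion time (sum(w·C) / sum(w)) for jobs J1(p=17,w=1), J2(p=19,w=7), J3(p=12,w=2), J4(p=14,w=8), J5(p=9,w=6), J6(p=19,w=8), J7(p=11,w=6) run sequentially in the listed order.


Completion times:
  J1: C=17, w×C=1×17=17
  J2: C=36, w×C=7×36=252
  J3: C=48, w×C=2×48=96
  J4: C=62, w×C=8×62=496
  J5: C=71, w×C=6×71=426
  J6: C=90, w×C=8×90=720
  J7: C=101, w×C=6×101=606
Sum w×C = 2613
Sum w = 38
Weighted avg = 2613/38
= 68.76


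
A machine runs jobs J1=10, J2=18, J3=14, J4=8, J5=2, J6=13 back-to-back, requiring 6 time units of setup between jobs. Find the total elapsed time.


Makespan = Σ processing + (n-1) × setup
= (10 + 18 + 14 + 8 + 2 + 13) + (6-1)×6
= 65 + 30
= 95 time units


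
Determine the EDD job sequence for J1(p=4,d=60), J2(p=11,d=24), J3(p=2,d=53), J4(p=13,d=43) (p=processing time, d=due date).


EDD: sort by earliest due date
  J2: d=24, p=11
  J4: d=43, p=13
  J3: d=53, p=2
  J1: d=60, p=4
Order: J2 → J4 → J3 → J1


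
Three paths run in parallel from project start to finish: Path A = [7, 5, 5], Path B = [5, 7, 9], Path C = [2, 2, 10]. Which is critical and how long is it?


Path A: 7 + 5 + 5 = 17
Path B: 5 + 7 + 9 = 21
Path C: 2 + 2 + 10 = 14
Critical path = longest = max(17, 21, 14)
= 21 (Path B)


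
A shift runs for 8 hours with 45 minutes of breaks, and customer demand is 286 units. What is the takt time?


Available = 8×60 - 45 = 435 min
Takt time = 435 / 286
= 1.52 min/unit


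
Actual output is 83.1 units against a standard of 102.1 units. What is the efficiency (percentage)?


Efficiency = (actual / standard) × 100
= (83.1 / 102.1) × 100
= 81.4%


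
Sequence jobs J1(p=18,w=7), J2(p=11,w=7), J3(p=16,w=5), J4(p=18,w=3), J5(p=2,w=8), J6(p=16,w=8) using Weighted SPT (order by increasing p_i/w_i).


WSPT (Smith's rule): sort by p/w ascending
  J5: p/w = 2/8 = 0.250
  J2: p/w = 11/7 = 1.571
  J6: p/w = 16/8 = 2.000
  J1: p/w = 18/7 = 2.571
  J3: p/w = 16/5 = 3.200
  J4: p/w = 18/3 = 6.000
Order: J5 → J2 → J6 → J1 → J3 → J4


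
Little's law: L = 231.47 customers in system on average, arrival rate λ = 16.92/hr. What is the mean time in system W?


Little's law: L = λW → W = L / λ
= 231.47 / 16.92
= 13.68 hours


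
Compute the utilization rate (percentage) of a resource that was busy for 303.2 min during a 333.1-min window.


Utilization = busy / total × 100
= 303.2 / 333.1 × 100
= 91.0%


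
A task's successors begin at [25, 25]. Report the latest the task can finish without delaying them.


LF = min of all successor start times
Successors start at: [25, 25]
LF = min(25, 25)
= 25


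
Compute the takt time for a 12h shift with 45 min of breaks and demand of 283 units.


Available = 12×60 - 45 = 675 min
Takt time = 675 / 283
= 2.39 min/unit


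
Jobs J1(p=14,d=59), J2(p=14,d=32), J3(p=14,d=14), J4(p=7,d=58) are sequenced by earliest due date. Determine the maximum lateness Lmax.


EDD order: J3 → J2 → J4 → J1
Completion and lateness:
  J3: C=14, d=14, L=14-14=0
  J2: C=28, d=32, L=28-32=-4
  J4: C=35, d=58, L=35-58=-23
  J1: C=49, d=59, L=49-59=-10
Lmax = max(0, -4, -23, -10)
= 0


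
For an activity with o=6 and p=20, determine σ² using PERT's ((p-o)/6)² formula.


σ² = ((p - o) / 6)² = (p - o)² / 36
= (20 - 6)² / 36
= 14² / 36
= 196 / 36
= 5.4444


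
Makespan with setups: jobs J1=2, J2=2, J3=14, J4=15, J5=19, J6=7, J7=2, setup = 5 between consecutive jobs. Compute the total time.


Makespan = Σ processing + (n-1) × setup
= (2 + 2 + 14 + 15 + 19 + 7 + 2) + (7-1)×5
= 61 + 30
= 91 time units


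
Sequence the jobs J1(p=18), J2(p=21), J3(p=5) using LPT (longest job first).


LPT: sort by longest processing time first
  J2: p=21
  J1: p=18
  J3: p=5
Order: J2 → J1 → J3


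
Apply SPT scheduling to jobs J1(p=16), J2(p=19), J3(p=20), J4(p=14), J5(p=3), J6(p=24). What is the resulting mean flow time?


SPT order: J5 → J4 → J1 → J2 → J3 → J6
Completion times:
  J5: C=3
  J4: C=17
  J1: C=33
  J2: C=52
  J3: C=72
  J6: C=96
Sum = 273, n = 6
Mean flow = 273/6
= 45.50


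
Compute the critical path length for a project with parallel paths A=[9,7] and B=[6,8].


Path A: 9 + 7 = 16
Path B: 6 + 8 = 14
Critical path = longest = max(16, 14)
= 16 (Path A)


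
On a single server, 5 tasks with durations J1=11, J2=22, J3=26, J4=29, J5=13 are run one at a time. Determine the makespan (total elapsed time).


Sequential makespan: sum all processing times
= 11 + 22 + 26 + 29 + 13
= 101 time units


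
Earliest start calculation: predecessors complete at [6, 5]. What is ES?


ES = max of all predecessor completion times
Predecessors: [6, 5]
ES = max(6, 5)
= 6


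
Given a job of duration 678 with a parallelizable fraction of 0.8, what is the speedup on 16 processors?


Amdahl's law: T_p = T × ((1-p) + p/N)
= 678 × ((1-0.8) + 0.8/16)
= 678 × (0.20 + 0.0500)
= 678 × 0.2500
= 169.50
Speedup = 678/169.50
= 4.00×


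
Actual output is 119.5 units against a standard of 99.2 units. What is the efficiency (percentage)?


Efficiency = (actual / standard) × 100
= (119.5 / 99.2) × 100
= 120.5%


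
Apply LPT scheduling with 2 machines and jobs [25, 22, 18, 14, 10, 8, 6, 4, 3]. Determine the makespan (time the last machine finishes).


Jobs (LPT sorted): [25, 22, 18, 14, 10, 8, 6, 4, 3]
Machines: 2
  J=25 → Machine 1 (load: 0+25=25)
  J=22 → Machine 2 (load: 0+22=22)
  J=18 → Machine 2 (load: 22+18=40)
  J=14 → Machine 1 (load: 25+14=39)
  J=10 → Machine 1 (load: 39+10=49)
  J=8 → Machine 2 (load: 40+8=48)
  J=6 → Machine 2 (load: 48+6=54)
  J=4 → Machine 1 (load: 49+4=53)
  J=3 → Machine 1 (load: 53+3=56)
Machine loads: [56, 54]
Makespan = max = 56 time units


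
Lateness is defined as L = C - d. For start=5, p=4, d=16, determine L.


Completion = 5 + 4 = 9
Lateness = C - d = 9 - 16
= -7


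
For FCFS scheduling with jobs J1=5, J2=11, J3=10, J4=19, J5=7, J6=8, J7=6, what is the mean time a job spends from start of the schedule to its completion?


Completion times:
  J1: completes at 5
  J2: completes at 16
  J3: completes at 26
  J4: completes at 45
  J5: completes at 52
  J6: completes at 60
  J7: completes at 66
Sum = 270
Average = 270/7
= 38.57


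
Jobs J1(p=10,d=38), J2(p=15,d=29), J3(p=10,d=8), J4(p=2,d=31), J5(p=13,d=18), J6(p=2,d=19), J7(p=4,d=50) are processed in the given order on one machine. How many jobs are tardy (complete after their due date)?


Completion vs due date:
  J1: C=10, d=38 → on time
  J2: C=25, d=29 → on time
  J3: C=35, d=8 → TARDY
  J4: C=37, d=31 → TARDY
  J5: C=50, d=18 → TARDY
  J6: C=52, d=19 → TARDY
  J7: C=56, d=50 → TARDY
Tardy jobs: J3, J4, J5, J6, J7
Count = 5


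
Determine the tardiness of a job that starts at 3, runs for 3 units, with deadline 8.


Completion = start + processing = 3 + 3 = 6
Tardiness = max(0, C - d) = max(0, 6 - 8)
= max(0, -2)
= 0


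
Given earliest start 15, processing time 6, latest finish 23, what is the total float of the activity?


EF = ES + duration = 15 + 6 = 21
LS = LF - duration = 23 - 6 = 17
Total Float = LF - EF = 23 - 21
(or LS - ES = 17 - 15)
= 2


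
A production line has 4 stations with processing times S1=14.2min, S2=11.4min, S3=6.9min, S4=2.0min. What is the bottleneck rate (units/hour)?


Bottleneck = longest station time
Station times: [14.2, 11.4, 6.9, 2.0]
Max = 14.2 min
Rate = 60 / 14.2
= 4.23 units/hour (bottleneck: 14.2min)


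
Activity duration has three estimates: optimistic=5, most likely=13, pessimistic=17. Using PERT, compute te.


te = (o + 4m + p) / 6
= (5 + 4×13 + 17) / 6
= (5 + 52 + 17) / 6
= 74 / 6
= 12.33
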